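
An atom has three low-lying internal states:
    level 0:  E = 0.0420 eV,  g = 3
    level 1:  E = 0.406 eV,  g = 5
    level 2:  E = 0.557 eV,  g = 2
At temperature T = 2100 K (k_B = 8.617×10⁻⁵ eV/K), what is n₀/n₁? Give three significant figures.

k_BT = 8.617×10⁻⁵ × 2100 K = 0.18096 eV.
n₀/n₁ = (g₀/g₁) exp[−(E₀−E₁)/kT] = (3/5) × exp(−(-0.3640 eV)/(0.18096 eV)) = (3/5) × exp(2.0115) = 4.48.

4.48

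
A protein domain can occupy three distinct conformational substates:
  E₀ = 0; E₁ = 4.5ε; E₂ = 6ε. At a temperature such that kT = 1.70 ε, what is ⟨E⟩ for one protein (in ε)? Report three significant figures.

Eᵢ/kT = 0, 2.6471, 3.5294.
Z = Σ e^(−Eᵢ/kT) = e^(−0) + e^(−2.6471) + e^(−3.5294) = 1.0000 + 0.070856 + 0.029323 = 1.1002.
⟨E⟩ = Σ Eᵢ e^(−Eᵢ/kT) / Z = (0·1.0000 + 4.5·0.070856 + 6·0.029323) / 1.1002 = 0.450 ε.

0.450 ε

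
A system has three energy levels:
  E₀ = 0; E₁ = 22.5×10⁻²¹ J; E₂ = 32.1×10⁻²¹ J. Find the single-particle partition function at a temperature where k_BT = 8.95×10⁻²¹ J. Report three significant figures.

Z = 1.11

Eᵢ/kT = 0, 2.5140, 3.5866.
Z = Σ e^(−Eᵢ/kT) = e^(−0) + e^(−2.5140) + e^(−3.5866) = 1.0000 + 0.080944 + 0.027692 = 1.1086.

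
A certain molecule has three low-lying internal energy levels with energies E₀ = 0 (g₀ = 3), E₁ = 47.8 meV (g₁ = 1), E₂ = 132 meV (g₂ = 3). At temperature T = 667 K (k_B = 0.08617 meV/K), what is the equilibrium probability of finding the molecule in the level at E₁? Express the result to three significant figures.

0.116

k_BT = 0.08617 × 667 K = 57.475 meV.
Eᵢ/kT = 0, 0.83167, 2.2967.
Z = Σ gᵢe^(−Eᵢ/kT) = 3·e^(−0) + 1·e^(−0.83167) + 3·e^(−2.2967) = 3.0000 + 0.43532 + 0.30177 = 3.7371.
P₁ = g₁ e^(−E₁/kT) / Z = 0.43532/3.7371 = 0.116.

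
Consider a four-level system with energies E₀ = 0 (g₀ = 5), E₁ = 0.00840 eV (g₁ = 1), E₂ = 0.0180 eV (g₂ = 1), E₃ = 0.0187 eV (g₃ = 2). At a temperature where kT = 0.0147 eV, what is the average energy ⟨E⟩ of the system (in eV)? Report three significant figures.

Eᵢ/kT = 0, 0.57143, 1.2245, 1.2721.
Z = Σ gᵢe^(−Eᵢ/kT) = 5·e^(−0) + 1·e^(−0.57143) + 1·e^(−1.2245) + 2·e^(−1.2721) = 5.0000 + 0.56472 + 0.29390 + 0.56048 = 6.4191.
⟨E⟩ = Σ Eᵢ gᵢe^(−Eᵢ/kT) / Z = (0·5.0000 + 0.00840·0.56472 + 0.0180·0.29390 + 0.0187·0.56048) / 6.4191 = 0.00320 eV.

0.00320 eV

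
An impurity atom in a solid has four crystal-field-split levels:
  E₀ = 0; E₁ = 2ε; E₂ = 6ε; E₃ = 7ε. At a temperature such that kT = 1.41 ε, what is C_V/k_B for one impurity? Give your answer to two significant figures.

Eᵢ/kT = 0, 1.418, 4.255, 4.965.
Z = Σ e^(−Eᵢ/kT) = e^(−0) + e^(−1.418) + e^(−4.255) + e^(−4.965) = 1.000 + 0.2422 + 0.01419 + 0.006978 = 1.263.
⟨E⟩ = 0.4896 ε, ⟨E²⟩ = 1.442 ε².
C_V/k_B = (⟨E²⟩ − ⟨E⟩²)/(kT)² = (1.442 − 0.2397)/1.988 = 0.60.

0.60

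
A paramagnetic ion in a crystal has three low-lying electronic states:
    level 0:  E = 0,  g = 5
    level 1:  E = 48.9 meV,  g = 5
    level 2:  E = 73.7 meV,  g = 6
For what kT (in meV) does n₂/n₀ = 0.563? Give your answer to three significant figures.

97.4 meV

n₂/n₀ = (g₂/g₀) exp[−(E₂−E₀)/kT] = 0.563.
⇒ (E₂−E₀)/kT = ln((6/5)/0.563) = ln(2.1314) = 0.75678.
kT = 73.7 meV / 0.75678 = 97.4 meV.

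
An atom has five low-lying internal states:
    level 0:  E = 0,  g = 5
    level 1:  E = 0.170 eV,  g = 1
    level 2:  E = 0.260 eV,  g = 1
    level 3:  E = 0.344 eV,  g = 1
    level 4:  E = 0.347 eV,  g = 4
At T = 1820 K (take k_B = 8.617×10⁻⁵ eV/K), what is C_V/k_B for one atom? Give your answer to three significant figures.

k_BT = 8.617×10⁻⁵ × 1820 K = 0.15683 eV.
Eᵢ/kT = 0, 1.0840, 1.6578, 2.1935, 2.2126.
Z = Σ gᵢe^(−Eᵢ/kT) = 5·e^(−0) + 1·e^(−1.0840) + 1·e^(−1.6578) + 1·e^(−2.1935) + 4·e^(−2.2126) = 5.0000 + 0.33824 + 0.19056 + 0.11153 + 0.43766 = 6.0780.
⟨E⟩ = 0.048911 eV, ⟨E²⟩ = 0.014569 eV².
C_V/k_B = (⟨E²⟩ − ⟨E⟩²)/(kT)² = (0.014569 − 0.0023923)/0.024596 = 0.495.

0.495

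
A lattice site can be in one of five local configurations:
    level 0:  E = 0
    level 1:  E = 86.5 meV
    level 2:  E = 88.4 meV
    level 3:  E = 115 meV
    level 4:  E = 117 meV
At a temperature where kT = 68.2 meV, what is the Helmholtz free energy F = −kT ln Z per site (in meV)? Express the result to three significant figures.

-44.5 meV

Eᵢ/kT = 0, 1.2683, 1.2962, 1.6862, 1.7155.
Z = Σ e^(−Eᵢ/kT) = e^(−0) + e^(−1.2683) + e^(−1.2962) + e^(−1.6862) + e^(−1.7155) = 1.0000 + 0.28131 + 0.27357 + 0.18522 + 0.17987 = 1.9200.
F = −kT ln Z = −68.2 × ln(1.9200) = −68.2 × 0.65233 = -44.5 meV.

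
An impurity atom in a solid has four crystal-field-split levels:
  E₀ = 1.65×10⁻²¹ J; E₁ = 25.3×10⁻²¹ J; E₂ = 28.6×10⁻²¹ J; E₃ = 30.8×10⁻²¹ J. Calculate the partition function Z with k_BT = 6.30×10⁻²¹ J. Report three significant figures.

Z = 0.806

Eᵢ/kT = 0.26190, 4.0159, 4.5397, 4.8889.
Z = Σ e^(−Eᵢ/kT) = e^(−0.26190) + e^(−4.0159) + e^(−4.5397) + e^(−4.8889) = 0.76959 + 0.018027 + 0.010677 + 0.0075297 = 0.80582.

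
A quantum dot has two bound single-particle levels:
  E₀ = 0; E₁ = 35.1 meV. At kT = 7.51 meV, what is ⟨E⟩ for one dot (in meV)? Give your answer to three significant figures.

0.325 meV

Eᵢ/kT = 0, 4.6738.
Z = Σ e^(−Eᵢ/kT) = e^(−0) + e^(−4.6738) = 1.0000 + 0.0093367 = 1.0093.
⟨E⟩ = Σ Eᵢ e^(−Eᵢ/kT) / Z = (0·1.0000 + 35.1·0.0093367) / 1.0093 = 0.325 meV.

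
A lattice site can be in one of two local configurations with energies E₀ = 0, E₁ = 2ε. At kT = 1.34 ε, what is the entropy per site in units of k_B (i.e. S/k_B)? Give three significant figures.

Eᵢ/kT = 0, 1.4925.
Z = Σ e^(−Eᵢ/kT) = e^(−0) + e^(−1.4925) = 1.0000 + 0.22481 = 1.2248.
⟨E⟩ = Σ EᵢPᵢ = 0.36710 ε.
S/k_B = ln Z + ⟨E⟩/kT = ln(1.2248) + 0.36710/1.34 = 0.20278 + 0.27396 = 0.477.

0.477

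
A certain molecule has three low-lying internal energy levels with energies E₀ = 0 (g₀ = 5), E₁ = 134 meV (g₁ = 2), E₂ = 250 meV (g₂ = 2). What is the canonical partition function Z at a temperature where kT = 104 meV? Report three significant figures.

Z = 5.73

Eᵢ/kT = 0, 1.2885, 2.4038.
Z = Σ gᵢe^(−Eᵢ/kT) = 5·e^(−0) + 2·e^(−1.2885) + 2·e^(−2.4038) = 5.0000 + 0.55137 + 0.18075 = 5.7321.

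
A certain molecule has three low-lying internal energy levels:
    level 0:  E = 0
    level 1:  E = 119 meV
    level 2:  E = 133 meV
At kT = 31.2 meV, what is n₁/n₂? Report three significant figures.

1.57

n₁/n₂ = exp[−(E₁−E₂)/kT] = exp(−(-14 meV)/(31.2 meV)) = exp(0.44872) = 1.57.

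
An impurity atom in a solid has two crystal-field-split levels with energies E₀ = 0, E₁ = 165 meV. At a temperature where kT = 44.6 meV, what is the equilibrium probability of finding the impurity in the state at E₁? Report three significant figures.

0.0241

Eᵢ/kT = 0, 3.6996.
Z = Σ e^(−Eᵢ/kT) = e^(−0) + e^(−3.6996) = 1.0000 + 0.024733 = 1.0247.
P₁ = e^(−E₁/kT) / Z = 0.024733/1.0247 = 0.0241.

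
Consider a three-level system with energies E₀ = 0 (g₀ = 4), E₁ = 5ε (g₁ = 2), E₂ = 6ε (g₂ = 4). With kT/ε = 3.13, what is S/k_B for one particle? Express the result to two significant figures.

Eᵢ/kT = 0, 1.597, 1.917.
Z = Σ gᵢe^(−Eᵢ/kT) = 4·e^(−0) + 2·e^(−1.597) + 4·e^(−1.917) = 4.000 + 0.4050 + 0.5882 = 4.993.
⟨E⟩ = Σ EᵢPᵢ = 1.112 ε.
S/k_B = ln Z + ⟨E⟩/kT = ln(4.993) + 1.112/3.13 = 1.608 + 0.3553 = 2.0.

2.0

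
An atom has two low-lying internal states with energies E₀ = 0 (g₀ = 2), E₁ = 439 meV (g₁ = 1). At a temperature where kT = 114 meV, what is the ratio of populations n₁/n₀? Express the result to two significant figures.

0.011

n₁/n₀ = (g₁/g₀) exp[−(E₁−E₀)/kT] = (1/2) × exp(−(439 meV)/(114 meV)) = (1/2) × exp(-3.851) = 0.011.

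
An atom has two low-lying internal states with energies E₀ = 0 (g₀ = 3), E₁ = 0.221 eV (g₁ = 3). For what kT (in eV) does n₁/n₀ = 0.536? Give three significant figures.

0.354 eV

n₁/n₀ = (g₁/g₀) exp[−(E₁−E₀)/kT] = 0.536.
⇒ (E₁−E₀)/kT = ln((3/3)/0.536) = ln(1.8657) = 0.62364.
kT = 0.221 eV / 0.62364 = 0.354 eV.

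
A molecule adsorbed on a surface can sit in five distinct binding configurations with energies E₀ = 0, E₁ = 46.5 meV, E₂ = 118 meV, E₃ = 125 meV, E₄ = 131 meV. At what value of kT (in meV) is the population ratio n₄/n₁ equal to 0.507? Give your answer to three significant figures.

n₄/n₁ = exp[−(E₄−E₁)/kT] = 0.507.
⇒ (E₄−E₁)/kT = ln(1/0.507) = ln(1.9724) = 0.67925.
kT = 84.5 meV / 0.67925 = 124 meV.

124 meV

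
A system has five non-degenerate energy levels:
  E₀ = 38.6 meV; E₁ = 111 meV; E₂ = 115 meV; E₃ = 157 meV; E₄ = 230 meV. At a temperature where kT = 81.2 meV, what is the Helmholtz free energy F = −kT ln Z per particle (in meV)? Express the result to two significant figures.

Eᵢ/kT = 0.4754, 1.367, 1.416, 1.933, 2.833.
Z = Σ e^(−Eᵢ/kT) = e^(−0.4754) + e^(−1.367) + e^(−1.416) + e^(−1.933) + e^(−2.833) = 0.6216 + 0.2549 + 0.2427 + 0.1447 + 0.05884 = 1.323.
F = −kT ln Z = −81.2 × ln(1.323) = −81.2 × 0.2799 = -23 meV.

-23 meV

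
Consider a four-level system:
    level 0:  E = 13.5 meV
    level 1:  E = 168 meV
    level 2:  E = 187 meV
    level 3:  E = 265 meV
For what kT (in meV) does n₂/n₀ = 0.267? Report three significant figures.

131 meV

n₂/n₀ = exp[−(E₂−E₀)/kT] = 0.267.
⇒ (E₂−E₀)/kT = ln(1/0.267) = ln(3.7453) = 1.3205.
kT = 173.5 meV / 1.3205 = 131 meV.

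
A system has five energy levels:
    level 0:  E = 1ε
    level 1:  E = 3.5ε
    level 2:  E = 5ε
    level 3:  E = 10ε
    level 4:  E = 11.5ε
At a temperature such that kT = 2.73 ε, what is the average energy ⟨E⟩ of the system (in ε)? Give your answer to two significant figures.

2.5 ε

Eᵢ/kT = 0.3663, 1.282, 1.832, 3.663, 4.212.
Z = Σ e^(−Eᵢ/kT) = e^(−0.3663) + e^(−1.282) + e^(−1.832) + e^(−3.663) + e^(−4.212) = 0.6933 + 0.2775 + 0.1601 + 0.02566 + 0.01482 = 1.171.
⟨E⟩ = Σ Eᵢ e^(−Eᵢ/kT) / Z = (1·0.6933 + 3.5·0.2775 + 5·0.1601 + 10·0.02566 + 11.5·0.01482) / 1.171 = 2.5 ε.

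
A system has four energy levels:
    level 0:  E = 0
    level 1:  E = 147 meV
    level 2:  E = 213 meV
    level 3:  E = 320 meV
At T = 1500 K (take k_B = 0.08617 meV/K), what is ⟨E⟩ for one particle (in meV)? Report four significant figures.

72.03 meV

k_BT = 0.08617 × 1500 K = 129.255 meV.
Eᵢ/kT = 0, 1.13729, 1.64791, 2.47573.
Z = Σ e^(−Eᵢ/kT) = e^(−0) + e^(−1.13729) + e^(−1.64791) + e^(−2.47573) = 1.00000 + 0.320687 + 0.192452 + 0.0841016 = 1.59724.
⟨E⟩ = Σ Eᵢ e^(−Eᵢ/kT) / Z = (0·1.00000 + 147·0.320687 + 213·0.192452 + 320·0.0841016) / 1.59724 = 72.03 meV.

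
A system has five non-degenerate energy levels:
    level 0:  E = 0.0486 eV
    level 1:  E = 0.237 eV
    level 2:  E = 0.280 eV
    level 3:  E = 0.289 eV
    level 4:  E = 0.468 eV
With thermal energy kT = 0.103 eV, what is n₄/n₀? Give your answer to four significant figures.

0.01705

n₄/n₀ = exp[−(E₄−E₀)/kT] = exp(−(0.4194 eV)/(0.103 eV)) = exp(-4.07184) = 0.01705.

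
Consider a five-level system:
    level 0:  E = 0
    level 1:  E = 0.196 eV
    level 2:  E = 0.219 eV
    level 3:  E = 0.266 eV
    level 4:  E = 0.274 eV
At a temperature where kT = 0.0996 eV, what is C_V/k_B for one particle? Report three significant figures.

Eᵢ/kT = 0, 1.9679, 2.1988, 2.6707, 2.7510.
Z = Σ e^(−Eᵢ/kT) = e^(−0) + e^(−1.9679) + e^(−2.1988) + e^(−2.6707) + e^(−2.7510) = 1.0000 + 0.13975 + 0.11094 + 0.069204 + 0.063864 = 1.3838.
⟨E⟩ = 0.063300 eV, ⟨E²⟩ = 0.014728 eV².
C_V/k_B = (⟨E²⟩ − ⟨E⟩²)/(kT)² = (0.014728 − 0.0040069)/0.0099202 = 1.08.

1.08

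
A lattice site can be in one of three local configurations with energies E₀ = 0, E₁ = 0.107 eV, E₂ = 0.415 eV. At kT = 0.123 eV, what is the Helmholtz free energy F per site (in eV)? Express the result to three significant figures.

Eᵢ/kT = 0, 0.86992, 3.3740.
Z = Σ e^(−Eᵢ/kT) = e^(−0) + e^(−0.86992) + e^(−3.3740) = 1.0000 + 0.41899 + 0.034252 = 1.4532.
F = −kT ln Z = −0.123 × ln(1.4532) = −0.123 × 0.37377 = -0.0460 eV.

-0.0460 eV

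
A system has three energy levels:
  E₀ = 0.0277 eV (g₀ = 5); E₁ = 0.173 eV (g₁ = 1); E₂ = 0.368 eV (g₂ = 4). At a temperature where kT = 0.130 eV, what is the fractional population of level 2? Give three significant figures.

Eᵢ/kT = 0.21308, 1.3308, 2.8308.
Z = Σ gᵢe^(−Eᵢ/kT) = 5·e^(−0.21308) + 1·e^(−1.3308) + 4·e^(−2.8308) = 4.0405 + 0.26427 + 0.23586 = 4.5406.
P₂ = g₂ e^(−E₂/kT) / Z = 0.23586/4.5406 = 0.0519.

0.0519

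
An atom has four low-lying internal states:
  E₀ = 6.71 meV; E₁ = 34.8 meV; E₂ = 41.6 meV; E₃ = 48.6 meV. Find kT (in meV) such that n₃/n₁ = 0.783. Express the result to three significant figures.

56.4 meV

n₃/n₁ = exp[−(E₃−E₁)/kT] = 0.783.
⇒ (E₃−E₁)/kT = ln(1/0.783) = ln(1.2771) = 0.24459.
kT = 13.8 meV / 0.24459 = 56.4 meV.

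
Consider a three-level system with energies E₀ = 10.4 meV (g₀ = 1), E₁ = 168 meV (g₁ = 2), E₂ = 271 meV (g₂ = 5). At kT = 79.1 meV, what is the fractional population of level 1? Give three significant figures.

Eᵢ/kT = 0.13148, 2.1239, 3.4260.
Z = Σ gᵢe^(−Eᵢ/kT) = 1·e^(−0.13148) + 2·e^(−2.1239) + 5·e^(−3.4260) = 0.87680 + 0.23913 + 0.16258 = 1.2785.
P₁ = g₁ e^(−E₁/kT) / Z = 0.23913/1.2785 = 0.187.

0.187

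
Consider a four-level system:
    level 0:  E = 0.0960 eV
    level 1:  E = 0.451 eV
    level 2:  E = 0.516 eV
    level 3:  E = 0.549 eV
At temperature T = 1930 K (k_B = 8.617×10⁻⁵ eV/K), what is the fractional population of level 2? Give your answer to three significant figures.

0.0633

k_BT = 8.617×10⁻⁵ × 1930 K = 0.16631 eV.
Eᵢ/kT = 0.57724, 2.7118, 3.1026, 3.3011.
Z = Σ e^(−Eᵢ/kT) = e^(−0.57724) + e^(−2.7118) + e^(−3.1026) + e^(−3.3011) = 0.56145 + 0.066417 + 0.044932 + 0.036843 = 0.70964.
P₂ = e^(−E₂/kT) / Z = 0.044932/0.70964 = 0.0633.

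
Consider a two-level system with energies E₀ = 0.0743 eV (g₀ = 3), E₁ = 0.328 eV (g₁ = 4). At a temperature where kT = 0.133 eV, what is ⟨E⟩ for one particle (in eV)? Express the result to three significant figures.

0.116 eV

Eᵢ/kT = 0.55865, 2.4662.
Z = Σ gᵢe^(−Eᵢ/kT) = 3·e^(−0.55865) + 4·e^(−2.4662) = 1.7159 + 0.33963 = 2.0555.
⟨E⟩ = Σ Eᵢ gᵢe^(−Eᵢ/kT) / Z = (0.0743·1.7159 + 0.328·0.33963) / 2.0555 = 0.116 eV.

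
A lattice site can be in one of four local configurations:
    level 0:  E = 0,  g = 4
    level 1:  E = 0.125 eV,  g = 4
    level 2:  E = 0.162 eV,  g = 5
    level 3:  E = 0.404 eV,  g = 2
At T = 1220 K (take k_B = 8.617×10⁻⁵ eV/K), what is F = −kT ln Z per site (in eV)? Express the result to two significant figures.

-0.19 eV

k_BT = 8.617×10⁻⁵ × 1220 K = 0.1051 eV.
Eᵢ/kT = 0, 1.189, 1.541, 3.844.
Z = Σ gᵢe^(−Eᵢ/kT) = 4·e^(−0) + 4·e^(−1.189) + 5·e^(−1.541) + 2·e^(−3.844) = 4.000 + 1.218 + 1.071 + 0.04282 = 6.332.
F = −kT ln Z = −0.1051 × ln(6.332) = −0.1051 × 1.846 = -0.19 eV.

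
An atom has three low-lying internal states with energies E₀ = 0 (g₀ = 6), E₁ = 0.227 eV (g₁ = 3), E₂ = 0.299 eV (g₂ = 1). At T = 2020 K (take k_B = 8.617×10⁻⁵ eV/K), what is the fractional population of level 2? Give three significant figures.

0.0257

k_BT = 8.617×10⁻⁵ × 2020 K = 0.17406 eV.
Eᵢ/kT = 0, 1.3041, 1.7178.
Z = Σ gᵢe^(−Eᵢ/kT) = 6·e^(−0) + 3·e^(−1.3041) + 1·e^(−1.7178) = 6.0000 + 0.81425 + 0.17946 = 6.9937.
P₂ = g₂ e^(−E₂/kT) / Z = 0.17946/6.9937 = 0.0257.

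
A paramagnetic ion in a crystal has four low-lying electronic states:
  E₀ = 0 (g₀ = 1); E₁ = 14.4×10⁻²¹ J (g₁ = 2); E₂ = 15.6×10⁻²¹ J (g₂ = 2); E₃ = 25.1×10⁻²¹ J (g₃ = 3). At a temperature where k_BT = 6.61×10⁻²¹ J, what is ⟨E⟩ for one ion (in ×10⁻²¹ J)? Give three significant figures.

Eᵢ/kT = 0, 2.1785, 2.3601, 3.7973.
Z = Σ gᵢe^(−Eᵢ/kT) = 1·e^(−0) + 2·e^(−2.1785) + 2·e^(−2.3601) + 3·e^(−3.7973) = 1.0000 + 0.22642 + 0.18882 + 0.067294 = 1.4825.
⟨E⟩ = Σ Eᵢ gᵢe^(−Eᵢ/kT) / Z = (0·1.0000 + 14.4·0.22642 + 15.6·0.18882 + 25.1·0.067294) / 1.4825 = 5.33 ×10⁻²¹ J.

5.33 ×10⁻²¹ J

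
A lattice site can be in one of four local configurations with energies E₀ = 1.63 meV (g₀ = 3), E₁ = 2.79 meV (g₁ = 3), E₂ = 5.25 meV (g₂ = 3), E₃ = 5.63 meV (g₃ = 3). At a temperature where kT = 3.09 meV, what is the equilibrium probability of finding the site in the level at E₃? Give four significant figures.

0.1207

Eᵢ/kT = 0.527508, 0.902913, 1.69903, 1.82201.
Z = Σ gᵢe^(−Eᵢ/kT) = 3·e^(−0.527508) + 3·e^(−0.902913) + 3·e^(−1.69903) + 3·e^(−1.82201) = 1.77022 + 1.21616 + 0.548582 + 0.485101 = 4.02006.
P₃ = g₃ e^(−E₃/kT) / Z = 0.485101/4.02006 = 0.1207.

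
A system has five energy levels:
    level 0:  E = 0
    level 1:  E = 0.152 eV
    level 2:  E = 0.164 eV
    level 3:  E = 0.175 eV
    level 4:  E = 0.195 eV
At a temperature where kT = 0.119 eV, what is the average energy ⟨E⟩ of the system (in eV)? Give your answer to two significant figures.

0.083 eV

Eᵢ/kT = 0, 1.277, 1.378, 1.471, 1.639.
Z = Σ e^(−Eᵢ/kT) = e^(−0) + e^(−1.277) + e^(−1.378) + e^(−1.471) + e^(−1.639) = 1.000 + 0.2789 + 0.2521 + 0.2297 + 0.1942 = 1.955.
⟨E⟩ = Σ Eᵢ e^(−Eᵢ/kT) / Z = (0·1.000 + 0.152·0.2789 + 0.164·0.2521 + 0.175·0.2297 + 0.195·0.1942) / 1.955 = 0.083 eV.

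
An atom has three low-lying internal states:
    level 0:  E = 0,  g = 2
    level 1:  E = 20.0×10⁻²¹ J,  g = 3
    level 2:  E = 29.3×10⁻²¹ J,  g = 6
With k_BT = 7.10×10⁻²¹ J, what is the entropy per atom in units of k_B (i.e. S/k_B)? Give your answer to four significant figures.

Eᵢ/kT = 0, 2.81690, 4.12676.
Z = Σ gᵢe^(−Eᵢ/kT) = 2·e^(−0) + 3·e^(−2.81690) + 6·e^(−4.12676) = 2.00000 + 0.179373 + 0.0968104 = 2.27618.
⟨E⟩ = Σ EᵢPᵢ = 2.82227 ×10⁻²¹ J.
S/k_B = ln Z + ⟨E⟩/kT = ln(2.27618) + 2.82227/7.10 = 0.822499 + 0.397503 = 1.220.

1.220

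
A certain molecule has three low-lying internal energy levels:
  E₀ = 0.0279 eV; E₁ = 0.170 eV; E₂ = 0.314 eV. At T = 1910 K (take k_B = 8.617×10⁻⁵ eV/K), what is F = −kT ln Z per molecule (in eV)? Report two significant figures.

-0.049 eV

k_BT = 8.617×10⁻⁵ × 1910 K = 0.1646 eV.
Eᵢ/kT = 0.1695, 1.033, 1.908.
Z = Σ e^(−Eᵢ/kT) = e^(−0.1695) + e^(−1.033) + e^(−1.908) = 0.8441 + 0.3559 + 0.1484 = 1.348.
F = −kT ln Z = −0.1646 × ln(1.348) = −0.1646 × 0.2986 = -0.049 eV.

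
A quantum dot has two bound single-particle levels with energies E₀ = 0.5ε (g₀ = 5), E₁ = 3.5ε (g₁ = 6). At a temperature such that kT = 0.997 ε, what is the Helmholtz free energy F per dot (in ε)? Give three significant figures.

Eᵢ/kT = 0.50150, 3.5105.
Z = Σ gᵢe^(−Eᵢ/kT) = 5·e^(−0.50150) + 6·e^(−3.5105) = 3.0281 + 0.17929 = 3.2074.
F = −kT ln Z = −0.997 × ln(3.2074) = −0.997 × 1.1655 = -1.16 ε.

-1.16 ε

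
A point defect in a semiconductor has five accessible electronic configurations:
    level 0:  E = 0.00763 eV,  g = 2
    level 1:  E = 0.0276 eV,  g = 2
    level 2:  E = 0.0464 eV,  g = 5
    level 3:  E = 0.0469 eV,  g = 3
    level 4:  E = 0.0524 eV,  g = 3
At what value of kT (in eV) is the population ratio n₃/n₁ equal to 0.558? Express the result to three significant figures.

0.0195 eV

n₃/n₁ = (g₃/g₁) exp[−(E₃−E₁)/kT] = 0.558.
⇒ (E₃−E₁)/kT = ln((3/2)/0.558) = ln(2.6882) = 0.98887.
kT = 0.0193 eV / 0.98887 = 0.0195 eV.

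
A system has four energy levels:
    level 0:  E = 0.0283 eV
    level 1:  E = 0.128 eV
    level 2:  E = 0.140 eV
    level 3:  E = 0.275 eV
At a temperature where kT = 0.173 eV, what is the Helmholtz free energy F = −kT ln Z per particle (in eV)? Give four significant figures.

Eᵢ/kT = 0.163584, 0.739884, 0.809249, 1.58960.
Z = Σ e^(−Eᵢ/kT) = e^(−0.163584) + e^(−0.739884) + e^(−0.809249) + e^(−1.58960) = 0.849095 + 0.477169 + 0.445192 + 0.204007 = 1.97546.
F = −kT ln Z = −0.173 × ln(1.97546) = −0.173 × 0.680801 = -0.1178 eV.

-0.1178 eV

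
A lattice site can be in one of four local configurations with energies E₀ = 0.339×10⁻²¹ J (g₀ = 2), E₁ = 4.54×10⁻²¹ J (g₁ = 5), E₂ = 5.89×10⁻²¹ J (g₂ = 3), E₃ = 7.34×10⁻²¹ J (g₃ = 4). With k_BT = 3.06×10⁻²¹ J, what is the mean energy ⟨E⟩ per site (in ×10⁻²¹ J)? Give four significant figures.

2.953 ×10⁻²¹ J

Eᵢ/kT = 0.110784, 1.48366, 1.92484, 2.39869.
Z = Σ gᵢe^(−Eᵢ/kT) = 2·e^(−0.110784) + 5·e^(−1.48366) + 3·e^(−1.92484) + 4·e^(−2.39869) = 1.79026 + 1.13403 + 0.437697 + 0.363347 = 3.72533.
⟨E⟩ = Σ Eᵢ gᵢe^(−Eᵢ/kT) / Z = (0.339·1.79026 + 4.54·1.13403 + 5.89·0.437697 + 7.34·0.363347) / 3.72533 = 2.953 ×10⁻²¹ J.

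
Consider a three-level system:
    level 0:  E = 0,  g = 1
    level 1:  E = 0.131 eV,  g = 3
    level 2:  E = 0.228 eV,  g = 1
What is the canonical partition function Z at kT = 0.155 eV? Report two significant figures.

Eᵢ/kT = 0, 0.8452, 1.471.
Z = Σ gᵢe^(−Eᵢ/kT) = 1·e^(−0) + 3·e^(−0.8452) + 1·e^(−1.471) = 1.000 + 1.288 + 0.2297 = 2.518.

Z = 2.5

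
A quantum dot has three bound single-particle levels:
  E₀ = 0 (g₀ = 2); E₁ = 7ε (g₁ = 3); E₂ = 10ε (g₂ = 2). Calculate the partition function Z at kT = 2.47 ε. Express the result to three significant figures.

Z = 2.21

Eᵢ/kT = 0, 2.8340, 4.0486.
Z = Σ gᵢe^(−Eᵢ/kT) = 2·e^(−0) + 3·e^(−2.8340) + 2·e^(−4.0486) = 2.0000 + 0.17633 + 0.034894 = 2.2112.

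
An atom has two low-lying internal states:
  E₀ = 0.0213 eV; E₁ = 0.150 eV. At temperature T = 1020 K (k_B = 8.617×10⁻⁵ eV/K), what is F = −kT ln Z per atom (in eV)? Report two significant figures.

0.0030 eV

k_BT = 8.617×10⁻⁵ × 1020 K = 0.08789 eV.
Eᵢ/kT = 0.2423, 1.707.
Z = Σ e^(−Eᵢ/kT) = e^(−0.2423) + e^(−1.707) = 0.7848 + 0.1814 = 0.9662.
F = −kT ln Z = −0.08789 × ln(0.9662) = −0.08789 × -0.03438 = 0.0030 eV.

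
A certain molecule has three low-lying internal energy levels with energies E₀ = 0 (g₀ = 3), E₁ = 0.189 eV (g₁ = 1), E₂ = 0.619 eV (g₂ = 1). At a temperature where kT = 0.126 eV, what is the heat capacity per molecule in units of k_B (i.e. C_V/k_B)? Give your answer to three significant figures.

Eᵢ/kT = 0, 1.5000, 4.9127.
Z = Σ gᵢe^(−Eᵢ/kT) = 3·e^(−0) + 1·e^(−1.5000) + 1·e^(−4.9127) = 3.0000 + 0.22313 + 0.0073526 = 3.2305.
⟨E⟩ = 0.014463 eV, ⟨E²⟩ = 0.0033393 eV².
C_V/k_B = (⟨E²⟩ − ⟨E⟩²)/(kT)² = (0.0033393 − 0.00020918)/0.015876 = 0.197.

0.197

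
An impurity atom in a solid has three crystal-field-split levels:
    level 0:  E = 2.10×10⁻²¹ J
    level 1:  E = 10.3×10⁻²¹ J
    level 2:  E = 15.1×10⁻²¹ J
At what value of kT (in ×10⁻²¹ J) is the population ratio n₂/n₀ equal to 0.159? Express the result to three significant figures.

7.07 ×10⁻²¹ J

n₂/n₀ = exp[−(E₂−E₀)/kT] = 0.159.
⇒ (E₂−E₀)/kT = ln(1/0.159) = ln(6.2893) = 1.8388.
kT = 13.00 ×10⁻²¹ J / 1.8388 = 7.07 ×10⁻²¹ J.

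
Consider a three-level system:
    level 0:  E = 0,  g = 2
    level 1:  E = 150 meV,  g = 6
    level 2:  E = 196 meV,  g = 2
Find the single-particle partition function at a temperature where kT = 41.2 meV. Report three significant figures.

Z = 2.17

Eᵢ/kT = 0, 3.6408, 4.7573.
Z = Σ gᵢe^(−Eᵢ/kT) = 2·e^(−0) + 6·e^(−3.6408) + 2·e^(−4.7573) = 2.0000 + 0.15739 + 0.017178 = 2.1746.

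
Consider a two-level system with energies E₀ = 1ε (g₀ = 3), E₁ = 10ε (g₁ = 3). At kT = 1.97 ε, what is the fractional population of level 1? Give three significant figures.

Eᵢ/kT = 0.50761, 5.0761.
Z = Σ gᵢe^(−Eᵢ/kT) = 3·e^(−0.50761) + 3·e^(−5.0761) = 1.8058 + 0.018733 = 1.8245.
P₁ = g₁ e^(−E₁/kT) / Z = 0.018733/1.8245 = 0.0103.

0.0103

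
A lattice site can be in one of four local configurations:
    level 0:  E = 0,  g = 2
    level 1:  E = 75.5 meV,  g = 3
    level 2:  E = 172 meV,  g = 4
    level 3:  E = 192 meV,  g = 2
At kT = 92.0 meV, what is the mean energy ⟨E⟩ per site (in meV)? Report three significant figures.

Eᵢ/kT = 0, 0.82065, 1.8696, 2.0870.
Z = Σ gᵢe^(−Eᵢ/kT) = 2·e^(−0) + 3·e^(−0.82065) + 4·e^(−1.8696) + 2·e^(−2.0870) = 2.0000 + 1.3204 + 0.61674 + 0.24812 = 4.1853.
⟨E⟩ = Σ Eᵢ gᵢe^(−Eᵢ/kT) / Z = (0·2.0000 + 75.5·1.3204 + 172·0.61674 + 192·0.24812) / 4.1853 = 60.5 meV.

60.5 meV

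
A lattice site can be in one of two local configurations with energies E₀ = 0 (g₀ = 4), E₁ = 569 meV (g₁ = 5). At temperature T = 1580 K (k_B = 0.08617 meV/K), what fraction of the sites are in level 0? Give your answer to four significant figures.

0.9812

k_BT = 0.08617 × 1580 K = 136.149 meV.
Eᵢ/kT = 0, 4.17924.
Z = Σ gᵢe^(−Eᵢ/kT) = 4·e^(−0) + 5·e^(−4.17924) = 4.00000 + 0.0765507 = 4.07655.
P₀ = g₀ e^(−E₀/kT) / Z = 4.00000/4.07655 = 0.9812.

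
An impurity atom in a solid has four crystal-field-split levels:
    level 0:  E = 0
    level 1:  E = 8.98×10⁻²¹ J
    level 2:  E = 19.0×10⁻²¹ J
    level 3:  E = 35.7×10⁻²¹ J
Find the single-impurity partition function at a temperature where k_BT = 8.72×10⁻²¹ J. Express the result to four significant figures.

Z = 1.487

Eᵢ/kT = 0, 1.02982, 2.17890, 4.09404.
Z = Σ e^(−Eᵢ/kT) = e^(−0) + e^(−1.02982) + e^(−2.17890) + e^(−4.09404) = 1.00000 + 0.357071 + 0.113166 + 0.0166717 = 1.48691.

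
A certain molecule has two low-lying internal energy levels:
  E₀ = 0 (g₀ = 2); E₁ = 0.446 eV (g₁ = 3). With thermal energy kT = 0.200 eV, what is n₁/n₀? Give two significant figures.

n₁/n₀ = (g₁/g₀) exp[−(E₁−E₀)/kT] = (3/2) × exp(−(0.446 eV)/(0.200 eV)) = (3/2) × exp(-2.230) = 0.16.

0.16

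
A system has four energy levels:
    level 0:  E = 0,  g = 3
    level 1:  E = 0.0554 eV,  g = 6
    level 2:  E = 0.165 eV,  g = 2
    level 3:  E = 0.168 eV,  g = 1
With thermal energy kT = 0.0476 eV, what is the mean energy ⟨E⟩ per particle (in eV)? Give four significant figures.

0.02397 eV

Eᵢ/kT = 0, 1.16387, 3.46639, 3.52941.
Z = Σ gᵢe^(−Eᵢ/kT) = 3·e^(−0) + 6·e^(−1.16387) + 2·e^(−3.46639) + 1·e^(−3.52941) = 3.00000 + 1.87365 + 0.0624591 + 0.0293222 = 4.96543.
⟨E⟩ = Σ Eᵢ gᵢe^(−Eᵢ/kT) / Z = (0·3.00000 + 0.0554·1.87365 + 0.165·0.0624591 + 0.168·0.0293222) / 4.96543 = 0.02397 eV.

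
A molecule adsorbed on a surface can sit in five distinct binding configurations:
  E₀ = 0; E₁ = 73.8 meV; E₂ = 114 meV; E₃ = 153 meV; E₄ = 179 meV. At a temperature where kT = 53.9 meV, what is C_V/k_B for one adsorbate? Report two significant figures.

0.92

Eᵢ/kT = 0, 1.369, 2.115, 2.839, 3.321.
Z = Σ e^(−Eᵢ/kT) = e^(−0) + e^(−1.369) + e^(−2.115) + e^(−2.839) + e^(−3.321) = 1.000 + 0.2544 + 0.1206 + 0.05848 + 0.03612 = 1.470.
⟨E⟩ = 32.61 meV, ⟨E²⟩ = 3727 meV².
C_V/k_B = (⟨E²⟩ − ⟨E⟩²)/(kT)² = (3727 − 1063)/2905 = 0.92.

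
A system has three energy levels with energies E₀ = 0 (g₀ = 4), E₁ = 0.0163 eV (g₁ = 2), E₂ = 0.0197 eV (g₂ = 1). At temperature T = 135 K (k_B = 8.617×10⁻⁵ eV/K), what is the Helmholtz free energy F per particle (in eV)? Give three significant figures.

k_BT = 8.617×10⁻⁵ × 135 K = 0.011633 eV.
Eᵢ/kT = 0, 1.4012, 1.6935.
Z = Σ gᵢe^(−Eᵢ/kT) = 4·e^(−0) + 2·e^(−1.4012) + 1·e^(−1.6935) = 4.0000 + 0.49260 + 0.18387 = 4.6765.
F = −kT ln Z = −0.011633 × ln(4.6765) = −0.011633 × 1.5425 = -0.0179 eV.

-0.0179 eV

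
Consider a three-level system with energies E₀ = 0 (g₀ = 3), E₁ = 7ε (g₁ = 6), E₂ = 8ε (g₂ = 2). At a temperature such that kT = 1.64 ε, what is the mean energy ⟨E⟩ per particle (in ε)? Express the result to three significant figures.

Eᵢ/kT = 0, 4.2683, 4.8780.
Z = Σ gᵢe^(−Eᵢ/kT) = 3·e^(−0) + 6·e^(−4.2683) + 2·e^(−4.8780) = 3.0000 + 0.084033 + 0.015224 = 3.0993.
⟨E⟩ = Σ Eᵢ gᵢe^(−Eᵢ/kT) / Z = (0·3.0000 + 7·0.084033 + 8·0.015224) / 3.0993 = 0.229 ε.

0.229 ε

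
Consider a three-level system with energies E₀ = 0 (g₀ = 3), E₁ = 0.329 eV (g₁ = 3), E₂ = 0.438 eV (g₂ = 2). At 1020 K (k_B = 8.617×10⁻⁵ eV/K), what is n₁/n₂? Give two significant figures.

5.2

k_BT = 8.617×10⁻⁵ × 1020 K = 0.08789 eV.
n₁/n₂ = (g₁/g₂) exp[−(E₁−E₂)/kT] = (3/2) × exp(−(-0.109 eV)/(0.08789 eV)) = (3/2) × exp(1.240) = 5.2.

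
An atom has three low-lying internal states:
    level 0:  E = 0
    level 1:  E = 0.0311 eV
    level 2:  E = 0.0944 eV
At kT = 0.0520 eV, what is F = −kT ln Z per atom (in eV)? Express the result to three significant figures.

-0.0280 eV

Eᵢ/kT = 0, 0.59808, 1.8154.
Z = Σ e^(−Eᵢ/kT) = e^(−0) + e^(−0.59808) + e^(−1.8154) = 1.0000 + 0.54987 + 0.16277 = 1.7126.
F = −kT ln Z = −0.0520 × ln(1.7126) = −0.0520 × 0.53801 = -0.0280 eV.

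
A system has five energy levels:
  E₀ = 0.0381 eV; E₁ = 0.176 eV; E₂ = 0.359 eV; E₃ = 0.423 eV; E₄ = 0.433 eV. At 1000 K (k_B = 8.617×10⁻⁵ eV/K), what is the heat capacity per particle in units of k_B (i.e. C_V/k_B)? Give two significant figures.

0.87

k_BT = 8.617×10⁻⁵ × 1000 K = 0.08617 eV.
Eᵢ/kT = 0.4421, 2.042, 4.166, 4.909, 5.025.
Z = Σ e^(−Eᵢ/kT) = e^(−0.4421) + e^(−2.042) + e^(−4.166) + e^(−4.909) + e^(−5.025) = 0.6427 + 0.1298 + 0.01551 + 0.007380 + 0.006572 = 0.8020.
⟨E⟩ = 0.07340 eV, ⟨E²⟩ = 0.01185 eV².
C_V/k_B = (⟨E²⟩ − ⟨E⟩²)/(kT)² = (0.01185 − 0.005388)/0.007425 = 0.87.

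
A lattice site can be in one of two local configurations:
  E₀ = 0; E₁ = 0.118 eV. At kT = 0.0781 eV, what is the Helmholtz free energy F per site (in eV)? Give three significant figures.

-0.0156 eV

Eᵢ/kT = 0, 1.5109.
Z = Σ e^(−Eᵢ/kT) = e^(−0) + e^(−1.5109) = 1.0000 + 0.22071 = 1.2207.
F = −kT ln Z = −0.0781 × ln(1.2207) = −0.0781 × 0.19942 = -0.0156 eV.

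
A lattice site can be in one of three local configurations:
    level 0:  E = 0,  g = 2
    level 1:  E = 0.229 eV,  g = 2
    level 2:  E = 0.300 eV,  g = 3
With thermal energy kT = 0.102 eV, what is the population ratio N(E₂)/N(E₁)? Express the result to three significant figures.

n₂/n₁ = (g₂/g₁) exp[−(E₂−E₁)/kT] = (3/2) × exp(−(0.071 eV)/(0.102 eV)) = (3/2) × exp(-0.69608) = 0.748.

0.748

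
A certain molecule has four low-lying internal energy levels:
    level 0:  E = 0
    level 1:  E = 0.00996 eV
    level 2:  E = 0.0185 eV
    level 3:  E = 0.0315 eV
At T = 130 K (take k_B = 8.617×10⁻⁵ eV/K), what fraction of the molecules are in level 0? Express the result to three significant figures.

k_BT = 8.617×10⁻⁵ × 130 K = 0.011202 eV.
Eᵢ/kT = 0, 0.88913, 1.6515, 2.8120.
Z = Σ e^(−Eᵢ/kT) = e^(−0) + e^(−0.88913) + e^(−1.6515) + e^(−2.8120) = 1.0000 + 0.41101 + 0.19176 + 0.060085 = 1.6629.
P₀ = e^(−E₀/kT) / Z = 1.0000/1.6629 = 0.601.

0.601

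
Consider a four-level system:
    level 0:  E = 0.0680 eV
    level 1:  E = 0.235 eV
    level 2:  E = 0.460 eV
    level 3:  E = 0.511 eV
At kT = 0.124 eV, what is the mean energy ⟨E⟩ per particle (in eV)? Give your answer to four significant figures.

Eᵢ/kT = 0.548387, 1.89516, 3.70968, 4.12097.
Z = Σ e^(−Eᵢ/kT) = e^(−0.548387) + e^(−1.89516) + e^(−3.70968) + e^(−4.12097) = 0.577881 + 0.150294 + 0.0244854 + 0.0162288 = 0.768889.
⟨E⟩ = Σ Eᵢ e^(−Eᵢ/kT) / Z = (0.0680·0.577881 + 0.235·0.150294 + 0.460·0.0244854 + 0.511·0.0162288) / 0.768889 = 0.1225 eV.

0.1225 eV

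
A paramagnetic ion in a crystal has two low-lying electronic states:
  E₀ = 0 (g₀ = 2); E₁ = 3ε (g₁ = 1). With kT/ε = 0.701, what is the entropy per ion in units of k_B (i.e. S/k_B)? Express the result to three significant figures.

0.729

Eᵢ/kT = 0, 4.2796.
Z = Σ gᵢe^(−Eᵢ/kT) = 2·e^(−0) + 1·e^(−4.2796) = 2.0000 + 0.013848 = 2.0138.
⟨E⟩ = Σ EᵢPᵢ = 0.020630 ε.
S/k_B = ln Z + ⟨E⟩/kT = ln(2.0138) + 0.020630/0.701 = 0.70002 + 0.029429 = 0.729.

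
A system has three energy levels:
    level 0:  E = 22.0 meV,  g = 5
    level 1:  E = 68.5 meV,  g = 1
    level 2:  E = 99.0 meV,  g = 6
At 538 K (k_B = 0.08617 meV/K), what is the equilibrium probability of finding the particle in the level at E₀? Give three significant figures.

k_BT = 0.08617 × 538 K = 46.359 meV.
Eᵢ/kT = 0.47456, 1.4776, 2.1355.
Z = Σ gᵢe^(−Eᵢ/kT) = 5·e^(−0.47456) + 1·e^(−1.4776) + 6·e^(−2.1355) = 3.1108 + 0.22818 + 0.70911 = 4.0481.
P₀ = g₀ e^(−E₀/kT) / Z = 3.1108/4.0481 = 0.768.

0.768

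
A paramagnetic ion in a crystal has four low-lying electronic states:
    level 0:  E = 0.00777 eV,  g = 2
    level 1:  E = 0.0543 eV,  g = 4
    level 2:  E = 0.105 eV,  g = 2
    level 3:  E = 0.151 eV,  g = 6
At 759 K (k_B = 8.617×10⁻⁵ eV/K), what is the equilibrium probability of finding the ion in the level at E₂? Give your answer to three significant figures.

0.0889

k_BT = 8.617×10⁻⁵ × 759 K = 0.065403 eV.
Eᵢ/kT = 0.11880, 0.83024, 1.6054, 2.3088.
Z = Σ gᵢe^(−Eᵢ/kT) = 2·e^(−0.11880) + 4·e^(−0.83024) + 2·e^(−1.6054) + 6·e^(−2.3088) = 1.7760 + 1.7438 + 0.40162 + 0.59628 = 4.5177.
P₂ = g₂ e^(−E₂/kT) / Z = 0.40162/4.5177 = 0.0889.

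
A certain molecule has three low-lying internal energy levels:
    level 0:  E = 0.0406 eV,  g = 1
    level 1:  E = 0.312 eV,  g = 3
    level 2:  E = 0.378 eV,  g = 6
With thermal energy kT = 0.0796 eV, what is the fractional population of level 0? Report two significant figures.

0.84

Eᵢ/kT = 0.5101, 3.920, 4.749.
Z = Σ gᵢe^(−Eᵢ/kT) = 1·e^(−0.5101) + 3·e^(−3.920) + 6·e^(−4.749) = 0.6004 + 0.05952 + 0.05196 = 0.7119.
P₀ = g₀ e^(−E₀/kT) / Z = 0.6004/0.7119 = 0.84.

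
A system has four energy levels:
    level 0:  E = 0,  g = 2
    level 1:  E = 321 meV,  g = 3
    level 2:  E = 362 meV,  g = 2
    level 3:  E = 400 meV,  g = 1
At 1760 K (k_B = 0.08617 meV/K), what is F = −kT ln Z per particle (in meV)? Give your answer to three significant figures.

-146 meV

k_BT = 0.08617 × 1760 K = 151.66 meV.
Eᵢ/kT = 0, 2.1166, 2.3869, 2.6375.
Z = Σ gᵢe^(−Eᵢ/kT) = 2·e^(−0) + 3·e^(−2.1166) + 2·e^(−2.3869) + 1·e^(−2.6375) = 2.0000 + 0.36132 + 0.18383 + 0.071540 = 2.6167.
F = −kT ln Z = −151.66 × ln(2.6167) = −151.66 × 0.96191 = -146 meV.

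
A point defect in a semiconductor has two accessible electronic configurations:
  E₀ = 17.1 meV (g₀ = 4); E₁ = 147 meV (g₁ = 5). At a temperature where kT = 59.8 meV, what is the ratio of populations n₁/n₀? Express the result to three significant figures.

n₁/n₀ = (g₁/g₀) exp[−(E₁−E₀)/kT] = (5/4) × exp(−(129.9 meV)/(59.8 meV)) = (5/4) × exp(-2.1722) = 0.142.

0.142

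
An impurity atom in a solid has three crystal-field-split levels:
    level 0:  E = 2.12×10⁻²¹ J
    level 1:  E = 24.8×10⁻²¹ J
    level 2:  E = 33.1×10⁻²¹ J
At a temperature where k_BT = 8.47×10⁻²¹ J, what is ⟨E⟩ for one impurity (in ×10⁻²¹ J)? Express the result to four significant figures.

Eᵢ/kT = 0.250295, 2.92798, 3.90791.
Z = Σ e^(−Eᵢ/kT) = e^(−0.250295) + e^(−2.92798) + e^(−3.90791) = 0.778571 + 0.0535050 + 0.0200824 = 0.852158.
⟨E⟩ = Σ Eᵢ e^(−Eᵢ/kT) / Z = (2.12·0.778571 + 24.8·0.0535050 + 33.1·0.0200824) / 0.852158 = 4.274 ×10⁻²¹ J.

4.274 ×10⁻²¹ J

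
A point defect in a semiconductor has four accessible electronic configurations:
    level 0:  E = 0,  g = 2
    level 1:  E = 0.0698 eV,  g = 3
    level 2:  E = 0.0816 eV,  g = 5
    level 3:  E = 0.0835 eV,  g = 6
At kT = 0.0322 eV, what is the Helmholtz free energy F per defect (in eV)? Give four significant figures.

-0.03734 eV

Eᵢ/kT = 0, 2.16770, 2.53416, 2.59317.
Z = Σ gᵢe^(−Eᵢ/kT) = 2·e^(−0) + 3·e^(−2.16770) + 5·e^(−2.53416) + 6·e^(−2.59317) = 2.00000 + 0.343322 + 0.396642 + 0.448696 = 3.18866.
F = −kT ln Z = −0.0322 × ln(3.18866) = −0.0322 × 1.15960 = -0.03734 eV.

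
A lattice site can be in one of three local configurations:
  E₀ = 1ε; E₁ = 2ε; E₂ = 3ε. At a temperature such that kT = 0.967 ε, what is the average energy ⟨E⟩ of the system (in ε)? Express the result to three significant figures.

1.41 ε

Eᵢ/kT = 1.0341, 2.0683, 3.1024.
Z = Σ e^(−Eᵢ/kT) = e^(−1.0341) + e^(−2.0683) + e^(−3.1024) = 0.35555 + 0.12640 + 0.044941 = 0.52689.
⟨E⟩ = Σ Eᵢ e^(−Eᵢ/kT) / Z = (1·0.35555 + 2·0.12640 + 3·0.044941) / 0.52689 = 1.41 ε.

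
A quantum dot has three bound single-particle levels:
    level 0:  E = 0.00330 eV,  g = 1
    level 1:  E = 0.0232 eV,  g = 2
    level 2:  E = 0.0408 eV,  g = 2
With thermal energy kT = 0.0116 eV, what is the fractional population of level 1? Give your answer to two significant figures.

0.25

Eᵢ/kT = 0.2845, 2.000, 3.517.
Z = Σ gᵢe^(−Eᵢ/kT) = 1·e^(−0.2845) + 2·e^(−2.000) + 2·e^(−3.517) = 0.7524 + 0.2707 + 0.05938 = 1.082.
P₁ = g₁ e^(−E₁/kT) / Z = 0.2707/1.082 = 0.25.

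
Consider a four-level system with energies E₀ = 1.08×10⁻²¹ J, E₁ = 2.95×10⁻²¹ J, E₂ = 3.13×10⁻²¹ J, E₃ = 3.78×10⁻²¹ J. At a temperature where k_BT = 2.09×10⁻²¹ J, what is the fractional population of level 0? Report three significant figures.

0.486

Eᵢ/kT = 0.51675, 1.4115, 1.4976, 1.8086.
Z = Σ e^(−Eᵢ/kT) = e^(−0.51675) + e^(−1.4115) + e^(−1.4976) + e^(−1.8086) = 0.59646 + 0.24378 + 0.22367 + 0.16388 = 1.2278.
P₀ = e^(−E₀/kT) / Z = 0.59646/1.2278 = 0.486.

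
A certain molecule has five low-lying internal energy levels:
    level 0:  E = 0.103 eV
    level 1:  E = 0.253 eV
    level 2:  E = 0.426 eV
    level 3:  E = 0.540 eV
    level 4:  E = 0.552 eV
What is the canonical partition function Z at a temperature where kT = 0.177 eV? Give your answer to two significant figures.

Eᵢ/kT = 0.5819, 1.429, 2.407, 3.051, 3.119.
Z = Σ e^(−Eᵢ/kT) = e^(−0.5819) + e^(−1.429) + e^(−2.407) + e^(−3.051) + e^(−3.119) = 0.5588 + 0.2395 + 0.09009 + 0.04731 + 0.04420 = 0.9799.

Z = 0.98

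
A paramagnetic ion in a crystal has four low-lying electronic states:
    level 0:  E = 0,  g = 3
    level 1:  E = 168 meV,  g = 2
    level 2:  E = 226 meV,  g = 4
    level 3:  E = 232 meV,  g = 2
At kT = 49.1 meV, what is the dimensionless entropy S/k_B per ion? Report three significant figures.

1.30

Eᵢ/kT = 0, 3.4216, 4.6029, 4.7251.
Z = Σ gᵢe^(−Eᵢ/kT) = 3·e^(−0) + 2·e^(−3.4216) + 4·e^(−4.6029) + 2·e^(−4.7251) = 3.0000 + 0.065320 + 0.040091 + 0.017740 = 3.1232.
⟨E⟩ = Σ EᵢPᵢ = 7.7325 meV.
S/k_B = ln Z + ⟨E⟩/kT = ln(3.1232) + 7.7325/49.1 = 1.1389 + 0.15748 = 1.30.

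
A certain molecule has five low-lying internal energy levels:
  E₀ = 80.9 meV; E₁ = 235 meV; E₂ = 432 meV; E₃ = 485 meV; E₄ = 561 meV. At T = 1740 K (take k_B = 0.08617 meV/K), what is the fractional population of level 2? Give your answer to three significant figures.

k_BT = 0.08617 × 1740 K = 149.94 meV.
Eᵢ/kT = 0.53955, 1.5673, 2.8812, 3.2346, 3.7415.
Z = Σ e^(−Eᵢ/kT) = e^(−0.53955) + e^(−1.5673) + e^(−2.8812) + e^(−3.2346) + e^(−3.7415) = 0.58301 + 0.20861 + 0.056067 + 0.039376 + 0.023718 = 0.91078.
P₂ = e^(−E₂/kT) / Z = 0.056067/0.91078 = 0.0616.

0.0616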